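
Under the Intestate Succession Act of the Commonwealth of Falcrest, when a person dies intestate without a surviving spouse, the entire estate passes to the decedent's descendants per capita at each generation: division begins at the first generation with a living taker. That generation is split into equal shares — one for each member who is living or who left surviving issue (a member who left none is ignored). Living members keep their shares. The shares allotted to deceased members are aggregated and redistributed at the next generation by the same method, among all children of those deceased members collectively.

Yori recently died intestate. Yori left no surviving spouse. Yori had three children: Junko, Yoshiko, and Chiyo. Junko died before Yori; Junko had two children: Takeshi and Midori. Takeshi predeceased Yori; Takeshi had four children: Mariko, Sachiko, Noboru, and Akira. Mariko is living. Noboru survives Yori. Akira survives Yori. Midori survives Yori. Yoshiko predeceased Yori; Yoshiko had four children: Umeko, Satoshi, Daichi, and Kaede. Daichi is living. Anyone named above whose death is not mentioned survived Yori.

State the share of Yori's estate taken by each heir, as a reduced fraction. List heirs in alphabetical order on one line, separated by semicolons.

Akira 1/36; Chiyo 1/3; Daichi 1/9; Kaede 1/9; Mariko 1/36; Midori 1/9; Noboru 1/36; Sachiko 1/36; Satoshi 1/9; Umeko 1/9

There is no surviving spouse, so the entire estate passes to Yori's descendants per capita at each generation.
At generation 1 (Junko, Yoshiko, Chiyo) there are 3 shares of (1)/3 = 1/3 each.
Living: Chiyo — each takes 1/3.
Deceased: Junko and Yoshiko. Their combined 2/3 is pooled and carried to generation 2.
At generation 2 (Takeshi, Midori, Umeko, Satoshi, Daichi, Kaede) there are 6 shares of (2/3)/6 = 1/9 each.
Living: Midori, Umeko, Satoshi, Daichi, and Kaede — each takes 1/9.
Deceased: Takeshi. That 1/9 share is carried to generation 3.
At generation 3 (Mariko, Sachiko, Noboru, Akira) there are 4 shares of (1/9)/4 = 1/36 each.
Living: Mariko, Sachiko, Noboru, and Akira — each takes 1/36.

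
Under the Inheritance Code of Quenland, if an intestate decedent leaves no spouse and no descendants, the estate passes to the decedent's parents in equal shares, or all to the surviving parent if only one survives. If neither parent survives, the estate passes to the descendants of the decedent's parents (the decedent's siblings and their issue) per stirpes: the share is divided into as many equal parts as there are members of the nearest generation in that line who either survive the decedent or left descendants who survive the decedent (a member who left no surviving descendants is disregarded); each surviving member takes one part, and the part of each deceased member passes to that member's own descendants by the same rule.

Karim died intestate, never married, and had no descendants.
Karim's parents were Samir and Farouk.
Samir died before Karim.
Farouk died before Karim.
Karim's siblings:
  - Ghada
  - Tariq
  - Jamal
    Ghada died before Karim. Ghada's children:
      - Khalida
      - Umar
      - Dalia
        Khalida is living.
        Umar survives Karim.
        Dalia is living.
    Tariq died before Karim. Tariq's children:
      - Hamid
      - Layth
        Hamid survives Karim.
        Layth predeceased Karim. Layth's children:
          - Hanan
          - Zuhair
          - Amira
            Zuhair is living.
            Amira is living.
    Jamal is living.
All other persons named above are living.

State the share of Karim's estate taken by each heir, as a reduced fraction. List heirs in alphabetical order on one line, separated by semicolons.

Neither parent survives and there are no descendants, so the estate passes to Karim's siblings and their issue per stirpes.
The estate is divided into 3 equal shares of 1/3 among Ghada, Tariq, Jamal.
Ghada predeceased; the 1/3 allotted to Ghada's branch passes to Ghada's issue by representation.
The 1/3 is divided into 3 equal shares of 1/9 among Khalida, Umar, Dalia.
Khalida is living and takes 1/9.
Umar is living and takes 1/9.
Dalia is living and takes 1/9.
Tariq predeceased; the 1/3 allotted to Tariq's branch passes to Tariq's issue by representation.
The 1/3 is divided into 2 equal shares of 1/6 among Hamid, Layth.
Hamid is living and takes 1/6.
Layth predeceased; the 1/6 allotted to Layth's branch passes to Layth's issue by representation.
The 1/6 is divided into 3 equal shares of 1/18 among Hanan, Zuhair, Amira.
Hanan is living and takes 1/18.
Zuhair is living and takes 1/18.
Amira is living and takes 1/18.
Jamal is living and takes 1/3.

Amira 1/18; Dalia 1/9; Hamid 1/6; Hanan 1/18; Jamal 1/3; Khalida 1/9; Umar 1/9; Zuhair 1/18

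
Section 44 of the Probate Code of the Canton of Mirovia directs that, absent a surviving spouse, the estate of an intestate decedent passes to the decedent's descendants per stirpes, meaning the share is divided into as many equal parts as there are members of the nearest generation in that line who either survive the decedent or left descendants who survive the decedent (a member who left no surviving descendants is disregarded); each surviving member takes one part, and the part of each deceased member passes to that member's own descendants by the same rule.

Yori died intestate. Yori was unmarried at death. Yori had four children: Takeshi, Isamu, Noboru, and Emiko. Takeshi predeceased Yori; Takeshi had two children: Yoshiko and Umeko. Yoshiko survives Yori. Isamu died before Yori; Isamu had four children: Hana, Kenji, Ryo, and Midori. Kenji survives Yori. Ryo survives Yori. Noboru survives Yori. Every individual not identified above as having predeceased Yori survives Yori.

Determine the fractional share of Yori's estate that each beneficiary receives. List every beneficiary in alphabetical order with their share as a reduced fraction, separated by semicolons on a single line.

There is no surviving spouse, so the entire estate passes to Yori's descendants per stirpes.
The estate is divided into 4 equal shares of 1/4 among Takeshi, Isamu, Noboru, Emiko.
Takeshi predeceased; the 1/4 allotted to Takeshi's branch passes to Takeshi's issue by representation.
The 1/4 is divided into 2 equal shares of 1/8 among Yoshiko, Umeko.
Yoshiko is living and takes 1/8.
Umeko is living and takes 1/8.
Isamu predeceased; the 1/4 allotted to Isamu's branch passes to Isamu's issue by representation.
The 1/4 is divided into 4 equal shares of 1/16 among Hana, Kenji, Ryo, Midori.
Hana is living and takes 1/16.
Kenji is living and takes 1/16.
Ryo is living and takes 1/16.
Midori is living and takes 1/16.
Noboru is living and takes 1/4.
Emiko is living and takes 1/4.

Emiko 1/4; Hana 1/16; Kenji 1/16; Midori 1/16; Noboru 1/4; Ryo 1/16; Umeko 1/8; Yoshiko 1/8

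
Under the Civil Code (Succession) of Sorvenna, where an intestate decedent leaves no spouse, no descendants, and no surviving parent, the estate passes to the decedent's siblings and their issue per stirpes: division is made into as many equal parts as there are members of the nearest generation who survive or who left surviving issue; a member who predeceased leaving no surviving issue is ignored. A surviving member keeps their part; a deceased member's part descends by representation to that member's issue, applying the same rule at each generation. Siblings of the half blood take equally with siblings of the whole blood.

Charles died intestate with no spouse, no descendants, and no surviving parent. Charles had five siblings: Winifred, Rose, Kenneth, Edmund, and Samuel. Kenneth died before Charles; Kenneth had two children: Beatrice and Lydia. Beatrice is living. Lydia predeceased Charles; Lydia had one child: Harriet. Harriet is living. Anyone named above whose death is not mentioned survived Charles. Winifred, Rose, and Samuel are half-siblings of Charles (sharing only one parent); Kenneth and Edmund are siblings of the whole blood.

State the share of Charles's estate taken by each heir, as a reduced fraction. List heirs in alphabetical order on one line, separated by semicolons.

No spouse, descendants, or parent survives, so the estate passes to Charles's siblings per stirpes.
Half-blood and whole-blood siblings take equally under the stated rule.
The estate is divided into 5 equal shares of 1/5 among Winifred, Rose, Kenneth, Edmund, Samuel.
Winifred is living and takes 1/5.
Rose is living and takes 1/5.
Kenneth predeceased; the 1/5 allotted to Kenneth's branch passes to Kenneth's issue by representation.
The 1/5 is divided into 2 equal shares of 1/10 among Beatrice, Lydia.
Beatrice is living and takes 1/10.
Lydia predeceased; the 1/10 allotted to Lydia's branch passes to Lydia's issue by representation.
Harriet is the sole taker at this level and receives the full 1/10.
Edmund is living and takes 1/5.
Samuel is living and takes 1/5.

Beatrice 1/10; Edmund 1/5; Harriet 1/10; Rose 1/5; Samuel 1/5; Winifred 1/5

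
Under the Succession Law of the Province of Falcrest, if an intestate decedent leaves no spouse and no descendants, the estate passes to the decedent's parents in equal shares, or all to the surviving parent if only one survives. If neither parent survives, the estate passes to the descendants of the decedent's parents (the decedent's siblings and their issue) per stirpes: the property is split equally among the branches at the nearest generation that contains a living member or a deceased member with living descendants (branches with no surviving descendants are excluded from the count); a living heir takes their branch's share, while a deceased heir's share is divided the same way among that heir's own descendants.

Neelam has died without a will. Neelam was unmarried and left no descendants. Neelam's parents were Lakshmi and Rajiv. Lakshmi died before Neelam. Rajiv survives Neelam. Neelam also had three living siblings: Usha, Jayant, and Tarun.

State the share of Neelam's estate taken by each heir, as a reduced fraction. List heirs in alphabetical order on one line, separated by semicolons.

Rajiv 1

Only one parent, Rajiv, survives, so Rajiv takes the entire estate. The siblings take nothing because a surviving parent has priority.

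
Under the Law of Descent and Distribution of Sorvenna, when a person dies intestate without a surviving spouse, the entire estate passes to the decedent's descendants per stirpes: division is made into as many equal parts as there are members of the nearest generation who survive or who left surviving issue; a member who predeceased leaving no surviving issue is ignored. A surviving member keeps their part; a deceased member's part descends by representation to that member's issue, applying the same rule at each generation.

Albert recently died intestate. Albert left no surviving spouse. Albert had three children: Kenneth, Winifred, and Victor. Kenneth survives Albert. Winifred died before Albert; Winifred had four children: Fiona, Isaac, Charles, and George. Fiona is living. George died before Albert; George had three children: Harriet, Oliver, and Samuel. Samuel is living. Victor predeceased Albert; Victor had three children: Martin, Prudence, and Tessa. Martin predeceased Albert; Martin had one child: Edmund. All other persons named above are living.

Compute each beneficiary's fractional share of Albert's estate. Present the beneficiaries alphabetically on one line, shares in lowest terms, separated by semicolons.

There is no surviving spouse, so the entire estate passes to Albert's descendants per stirpes.
The estate is divided into 3 equal shares of 1/3 among Kenneth, Winifred, Victor.
Kenneth is living and takes 1/3.
Winifred predeceased; the 1/3 allotted to Winifred's branch passes to Winifred's issue by representation.
The 1/3 is divided into 4 equal shares of 1/12 among Fiona, Isaac, Charles, George.
Fiona is living and takes 1/12.
Isaac is living and takes 1/12.
Charles is living and takes 1/12.
George predeceased; the 1/12 allotted to George's branch passes to George's issue by representation.
The 1/12 is divided into 3 equal shares of 1/36 among Harriet, Oliver, Samuel.
Harriet is living and takes 1/36.
Oliver is living and takes 1/36.
Samuel is living and takes 1/36.
Victor predeceased; the 1/3 allotted to Victor's branch passes to Victor's issue by representation.
The 1/3 is divided into 3 equal shares of 1/9 among Martin, Prudence, Tessa.
Martin predeceased; the 1/9 allotted to Martin's branch passes to Martin's issue by representation.
Edmund is the sole taker at this level and receives the full 1/9.
Prudence is living and takes 1/9.
Tessa is living and takes 1/9.

Charles 1/12; Edmund 1/9; Fiona 1/12; Harriet 1/36; Isaac 1/12; Kenneth 1/3; Oliver 1/36; Prudence 1/9; Samuel 1/36; Tessa 1/9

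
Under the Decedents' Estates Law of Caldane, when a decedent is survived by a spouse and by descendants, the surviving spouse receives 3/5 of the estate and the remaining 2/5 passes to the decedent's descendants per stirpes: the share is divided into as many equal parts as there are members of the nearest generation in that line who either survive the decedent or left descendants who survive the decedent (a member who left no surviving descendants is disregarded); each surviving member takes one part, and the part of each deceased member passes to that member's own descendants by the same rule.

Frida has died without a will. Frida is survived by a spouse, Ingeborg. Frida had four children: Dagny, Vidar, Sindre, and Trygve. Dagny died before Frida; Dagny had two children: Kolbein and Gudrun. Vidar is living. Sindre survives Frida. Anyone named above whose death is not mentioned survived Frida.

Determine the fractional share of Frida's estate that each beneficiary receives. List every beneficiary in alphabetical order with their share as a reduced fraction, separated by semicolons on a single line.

Gudrun 1/20; Ingeborg 3/5; Kolbein 1/20; Sindre 1/10; Trygve 1/10; Vidar 1/10

Ingeborg, as surviving spouse, takes 3/5.
The remaining 2/5 passes to Frida's descendants per stirpes.
The 2/5 is divided into 4 equal shares of 1/10 among Dagny, Vidar, Sindre, Trygve.
Dagny predeceased; the 1/10 allotted to Dagny's branch passes to Dagny's issue by representation.
The 1/10 is divided into 2 equal shares of 1/20 among Kolbein, Gudrun.
Kolbein is living and takes 1/20.
Gudrun is living and takes 1/20.
Vidar is living and takes 1/10.
Sindre is living and takes 1/10.
Trygve is living and takes 1/10.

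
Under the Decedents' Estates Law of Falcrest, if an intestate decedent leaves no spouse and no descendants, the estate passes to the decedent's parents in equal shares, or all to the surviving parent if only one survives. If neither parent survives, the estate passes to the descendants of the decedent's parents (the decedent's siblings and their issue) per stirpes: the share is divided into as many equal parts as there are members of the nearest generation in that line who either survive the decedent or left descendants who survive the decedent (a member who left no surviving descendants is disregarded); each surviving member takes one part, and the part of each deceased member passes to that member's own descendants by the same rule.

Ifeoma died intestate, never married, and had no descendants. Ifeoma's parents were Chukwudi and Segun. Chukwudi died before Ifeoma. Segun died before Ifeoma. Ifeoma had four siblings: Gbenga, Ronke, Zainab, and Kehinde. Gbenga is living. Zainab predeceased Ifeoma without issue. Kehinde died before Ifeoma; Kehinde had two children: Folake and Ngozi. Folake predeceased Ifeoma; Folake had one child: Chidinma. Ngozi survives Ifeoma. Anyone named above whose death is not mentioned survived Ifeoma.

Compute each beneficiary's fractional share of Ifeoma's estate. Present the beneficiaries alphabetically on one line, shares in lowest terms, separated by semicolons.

Chidinma 1/6; Gbenga 1/3; Ngozi 1/6; Ronke 1/3

Neither parent survives and there are no descendants, so the estate passes to Ifeoma's siblings and their issue per stirpes.
Zainab left no surviving issue, so that branch lapses and is disregarded.
The estate is divided into 3 equal shares of 1/3 among Gbenga, Ronke, Kehinde.
Gbenga is living and takes 1/3.
Ronke is living and takes 1/3.
Kehinde predeceased; the 1/3 allotted to Kehinde's branch passes to Kehinde's issue by representation.
The 1/3 is divided into 2 equal shares of 1/6 among Folake, Ngozi.
Folake predeceased; the 1/6 allotted to Folake's branch passes to Folake's issue by representation.
Chidinma is the sole taker at this level and receives the full 1/6.
Ngozi is living and takes 1/6.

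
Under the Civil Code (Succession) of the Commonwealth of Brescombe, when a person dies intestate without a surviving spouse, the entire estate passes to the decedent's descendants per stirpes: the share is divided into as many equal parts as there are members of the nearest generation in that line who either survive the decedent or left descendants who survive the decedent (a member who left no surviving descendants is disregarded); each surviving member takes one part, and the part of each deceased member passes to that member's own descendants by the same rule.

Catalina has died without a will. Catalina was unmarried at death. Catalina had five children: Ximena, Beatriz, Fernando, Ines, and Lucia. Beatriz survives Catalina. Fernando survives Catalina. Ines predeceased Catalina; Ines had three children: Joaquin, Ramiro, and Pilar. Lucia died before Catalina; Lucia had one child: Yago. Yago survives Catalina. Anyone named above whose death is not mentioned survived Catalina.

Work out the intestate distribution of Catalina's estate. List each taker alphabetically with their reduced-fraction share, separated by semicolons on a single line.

Beatriz 1/5; Fernando 1/5; Joaquin 1/15; Pilar 1/15; Ramiro 1/15; Ximena 1/5; Yago 1/5

There is no surviving spouse, so the entire estate passes to Catalina's descendants per stirpes.
The estate is divided into 5 equal shares of 1/5 among Ximena, Beatriz, Fernando, Ines, Lucia.
Ximena is living and takes 1/5.
Beatriz is living and takes 1/5.
Fernando is living and takes 1/5.
Ines predeceased; the 1/5 allotted to Ines's branch passes to Ines's issue by representation.
The 1/5 is divided into 3 equal shares of 1/15 among Joaquin, Ramiro, Pilar.
Joaquin is living and takes 1/15.
Ramiro is living and takes 1/15.
Pilar is living and takes 1/15.
Lucia predeceased; the 1/5 allotted to Lucia's branch passes to Lucia's issue by representation.
Yago is the sole taker at this level and receives the full 1/5.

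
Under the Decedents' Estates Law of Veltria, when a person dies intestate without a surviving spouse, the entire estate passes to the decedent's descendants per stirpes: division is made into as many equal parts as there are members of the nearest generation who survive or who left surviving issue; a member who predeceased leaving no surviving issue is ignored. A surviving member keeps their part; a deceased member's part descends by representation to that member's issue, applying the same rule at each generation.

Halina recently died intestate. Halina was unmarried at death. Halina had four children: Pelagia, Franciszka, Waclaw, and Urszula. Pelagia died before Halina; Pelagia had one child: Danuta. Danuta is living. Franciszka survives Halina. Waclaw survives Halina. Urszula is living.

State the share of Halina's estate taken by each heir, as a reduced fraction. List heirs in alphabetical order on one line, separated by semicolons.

There is no surviving spouse, so the entire estate passes to Halina's descendants per stirpes.
The estate is divided into 4 equal shares of 1/4 among Pelagia, Franciszka, Waclaw, Urszula.
Pelagia predeceased; the 1/4 allotted to Pelagia's branch passes to Pelagia's issue by representation.
Danuta is the sole taker at this level and receives the full 1/4.
Franciszka is living and takes 1/4.
Waclaw is living and takes 1/4.
Urszula is living and takes 1/4.

Danuta 1/4; Franciszka 1/4; Urszula 1/4; Waclaw 1/4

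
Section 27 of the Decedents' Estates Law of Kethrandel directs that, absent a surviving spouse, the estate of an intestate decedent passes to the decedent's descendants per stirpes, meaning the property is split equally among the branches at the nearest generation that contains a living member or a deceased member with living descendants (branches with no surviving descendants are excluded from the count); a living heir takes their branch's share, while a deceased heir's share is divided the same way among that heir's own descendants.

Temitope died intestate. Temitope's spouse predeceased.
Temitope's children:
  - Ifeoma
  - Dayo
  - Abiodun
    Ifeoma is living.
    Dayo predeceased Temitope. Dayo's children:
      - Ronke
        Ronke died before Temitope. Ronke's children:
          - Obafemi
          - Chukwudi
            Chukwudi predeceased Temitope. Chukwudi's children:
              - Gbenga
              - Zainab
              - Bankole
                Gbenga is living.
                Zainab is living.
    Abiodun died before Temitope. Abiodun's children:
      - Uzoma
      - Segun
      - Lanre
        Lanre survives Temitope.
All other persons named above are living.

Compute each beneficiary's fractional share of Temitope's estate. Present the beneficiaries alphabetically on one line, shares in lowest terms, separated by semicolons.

There is no surviving spouse, so the entire estate passes to Temitope's descendants per stirpes.
The estate is divided into 3 equal shares of 1/3 among Ifeoma, Dayo, Abiodun.
Ifeoma is living and takes 1/3.
Dayo predeceased; the 1/3 allotted to Dayo's branch passes to Dayo's issue by representation.
Ronke's line is the sole branch at this level, so the full 1/3 passes to Ronke's issue by representation.
The 1/3 is divided into 2 equal shares of 1/6 among Obafemi, Chukwudi.
Obafemi is living and takes 1/6.
Chukwudi predeceased; the 1/6 allotted to Chukwudi's branch passes to Chukwudi's issue by representation.
The 1/6 is divided into 3 equal shares of 1/18 among Gbenga, Zainab, Bankole.
Gbenga is living and takes 1/18.
Zainab is living and takes 1/18.
Bankole is living and takes 1/18.
Abiodun predeceased; the 1/3 allotted to Abiodun's branch passes to Abiodun's issue by representation.
The 1/3 is divided into 3 equal shares of 1/9 among Uzoma, Segun, Lanre.
Uzoma is living and takes 1/9.
Segun is living and takes 1/9.
Lanre is living and takes 1/9.

Bankole 1/18; Gbenga 1/18; Ifeoma 1/3; Lanre 1/9; Obafemi 1/6; Segun 1/9; Uzoma 1/9; Zainab 1/18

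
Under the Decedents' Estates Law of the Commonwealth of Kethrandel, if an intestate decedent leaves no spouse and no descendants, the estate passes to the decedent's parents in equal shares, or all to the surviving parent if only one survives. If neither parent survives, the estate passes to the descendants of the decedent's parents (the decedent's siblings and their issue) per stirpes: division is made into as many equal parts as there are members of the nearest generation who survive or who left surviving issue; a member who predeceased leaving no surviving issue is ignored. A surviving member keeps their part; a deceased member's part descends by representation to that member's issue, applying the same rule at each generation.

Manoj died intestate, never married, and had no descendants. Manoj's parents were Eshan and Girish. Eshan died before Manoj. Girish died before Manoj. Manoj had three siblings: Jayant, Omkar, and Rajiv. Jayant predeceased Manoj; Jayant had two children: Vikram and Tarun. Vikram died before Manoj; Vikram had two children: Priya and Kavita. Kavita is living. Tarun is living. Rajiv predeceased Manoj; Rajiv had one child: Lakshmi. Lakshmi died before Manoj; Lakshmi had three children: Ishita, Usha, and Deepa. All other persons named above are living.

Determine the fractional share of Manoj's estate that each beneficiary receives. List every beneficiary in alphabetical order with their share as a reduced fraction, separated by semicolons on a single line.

Neither parent survives and there are no descendants, so the estate passes to Manoj's siblings and their issue per stirpes.
The estate is divided into 3 equal shares of 1/3 among Jayant, Omkar, Rajiv.
Jayant predeceased; the 1/3 allotted to Jayant's branch passes to Jayant's issue by representation.
The 1/3 is divided into 2 equal shares of 1/6 among Vikram, Tarun.
Vikram predeceased; the 1/6 allotted to Vikram's branch passes to Vikram's issue by representation.
The 1/6 is divided into 2 equal shares of 1/12 among Priya, Kavita.
Priya is living and takes 1/12.
Kavita is living and takes 1/12.
Tarun is living and takes 1/6.
Omkar is living and takes 1/3.
Rajiv predeceased; the 1/3 allotted to Rajiv's branch passes to Rajiv's issue by representation.
Lakshmi's line is the sole branch at this level, so the full 1/3 passes to Lakshmi's issue by representation.
The 1/3 is divided into 3 equal shares of 1/9 among Ishita, Usha, Deepa.
Ishita is living and takes 1/9.
Usha is living and takes 1/9.
Deepa is living and takes 1/9.

Deepa 1/9; Ishita 1/9; Kavita 1/12; Omkar 1/3; Priya 1/12; Tarun 1/6; Usha 1/9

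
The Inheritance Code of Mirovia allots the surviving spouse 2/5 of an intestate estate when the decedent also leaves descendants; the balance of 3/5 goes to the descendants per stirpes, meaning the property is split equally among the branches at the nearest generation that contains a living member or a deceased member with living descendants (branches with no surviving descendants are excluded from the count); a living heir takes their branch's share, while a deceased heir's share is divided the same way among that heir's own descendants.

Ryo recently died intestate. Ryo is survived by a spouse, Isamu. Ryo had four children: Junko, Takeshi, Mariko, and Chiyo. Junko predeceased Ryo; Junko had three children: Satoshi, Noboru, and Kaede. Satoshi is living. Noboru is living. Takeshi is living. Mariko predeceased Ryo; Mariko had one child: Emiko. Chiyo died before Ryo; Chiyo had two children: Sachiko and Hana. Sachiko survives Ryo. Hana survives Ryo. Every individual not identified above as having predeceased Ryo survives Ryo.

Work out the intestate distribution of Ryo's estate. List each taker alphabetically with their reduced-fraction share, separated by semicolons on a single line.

Isamu, as surviving spouse, takes 2/5.
The remaining 3/5 passes to Ryo's descendants per stirpes.
The 3/5 is divided into 4 equal shares of 3/20 among Junko, Takeshi, Mariko, Chiyo.
Junko predeceased; the 3/20 allotted to Junko's branch passes to Junko's issue by representation.
The 3/20 is divided into 3 equal shares of 1/20 among Satoshi, Noboru, Kaede.
Satoshi is living and takes 1/20.
Noboru is living and takes 1/20.
Kaede is living and takes 1/20.
Takeshi is living and takes 3/20.
Mariko predeceased; the 3/20 allotted to Mariko's branch passes to Mariko's issue by representation.
Emiko is the sole taker at this level and receives the full 3/20.
Chiyo predeceased; the 3/20 allotted to Chiyo's branch passes to Chiyo's issue by representation.
The 3/20 is divided into 2 equal shares of 3/40 among Sachiko, Hana.
Sachiko is living and takes 3/40.
Hana is living and takes 3/40.

Emiko 3/20; Hana 3/40; Isamu 2/5; Kaede 1/20; Noboru 1/20; Sachiko 3/40; Satoshi 1/20; Takeshi 3/20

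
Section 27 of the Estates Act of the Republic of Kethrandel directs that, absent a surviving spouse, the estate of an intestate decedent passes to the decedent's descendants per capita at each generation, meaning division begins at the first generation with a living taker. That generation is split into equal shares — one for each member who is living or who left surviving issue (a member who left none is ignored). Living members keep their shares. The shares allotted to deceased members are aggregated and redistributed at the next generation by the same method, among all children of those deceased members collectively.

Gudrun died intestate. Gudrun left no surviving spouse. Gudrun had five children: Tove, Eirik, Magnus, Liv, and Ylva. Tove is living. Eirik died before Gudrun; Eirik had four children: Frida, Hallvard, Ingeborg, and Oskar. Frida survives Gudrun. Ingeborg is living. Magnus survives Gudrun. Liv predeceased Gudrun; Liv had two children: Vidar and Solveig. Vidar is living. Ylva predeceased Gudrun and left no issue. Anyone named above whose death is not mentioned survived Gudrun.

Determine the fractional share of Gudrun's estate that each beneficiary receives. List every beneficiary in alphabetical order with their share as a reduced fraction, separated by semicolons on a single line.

Frida 1/12; Hallvard 1/12; Ingeborg 1/12; Magnus 1/4; Oskar 1/12; Solveig 1/12; Tove 1/4; Vidar 1/12

There is no surviving spouse, so the entire estate passes to Gudrun's descendants per capita at each generation.
At generation 1 (Tove, Eirik, Magnus, Liv) there are 4 shares of (1)/4 = 1/4 each.
Living: Tove and Magnus — each takes 1/4.
Deceased: Eirik and Liv. Their combined 1/2 is pooled and carried to generation 2.
At generation 2 (Frida, Hallvard, Ingeborg, Oskar, Vidar, Solveig) there are 6 shares of (1/2)/6 = 1/12 each.
Living: Frida, Hallvard, Ingeborg, Oskar, Vidar, and Solveig — each takes 1/12.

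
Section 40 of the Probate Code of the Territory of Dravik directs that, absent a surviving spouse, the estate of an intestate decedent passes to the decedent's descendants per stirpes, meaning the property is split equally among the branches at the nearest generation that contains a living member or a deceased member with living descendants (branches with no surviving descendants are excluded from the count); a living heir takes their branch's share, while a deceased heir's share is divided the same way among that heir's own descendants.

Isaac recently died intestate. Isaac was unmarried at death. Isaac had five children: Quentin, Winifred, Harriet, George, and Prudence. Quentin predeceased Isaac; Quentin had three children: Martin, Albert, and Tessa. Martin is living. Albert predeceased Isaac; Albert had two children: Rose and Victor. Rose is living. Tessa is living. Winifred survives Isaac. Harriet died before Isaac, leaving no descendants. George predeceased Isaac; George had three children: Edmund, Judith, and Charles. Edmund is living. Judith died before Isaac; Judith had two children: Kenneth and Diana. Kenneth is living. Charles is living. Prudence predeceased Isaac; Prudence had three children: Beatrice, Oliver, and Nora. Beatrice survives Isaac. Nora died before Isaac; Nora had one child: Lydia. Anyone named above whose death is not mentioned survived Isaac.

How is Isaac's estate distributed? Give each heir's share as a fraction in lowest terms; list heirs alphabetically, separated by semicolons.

Beatrice 1/12; Charles 1/12; Diana 1/24; Edmund 1/12; Kenneth 1/24; Lydia 1/12; Martin 1/12; Oliver 1/12; Rose 1/24; Tessa 1/12; Victor 1/24; Winifred 1/4

There is no surviving spouse, so the entire estate passes to Isaac's descendants per stirpes.
Harriet left no surviving issue, so that branch lapses and is disregarded.
The estate is divided into 4 equal shares of 1/4 among Quentin, Winifred, George, Prudence.
Quentin predeceased; the 1/4 allotted to Quentin's branch passes to Quentin's issue by representation.
The 1/4 is divided into 3 equal shares of 1/12 among Martin, Albert, Tessa.
Martin is living and takes 1/12.
Albert predeceased; the 1/12 allotted to Albert's branch passes to Albert's issue by representation.
The 1/12 is divided into 2 equal shares of 1/24 among Rose, Victor.
Rose is living and takes 1/24.
Victor is living and takes 1/24.
Tessa is living and takes 1/12.
Winifred is living and takes 1/4.
George predeceased; the 1/4 allotted to George's branch passes to George's issue by representation.
The 1/4 is divided into 3 equal shares of 1/12 among Edmund, Judith, Charles.
Edmund is living and takes 1/12.
Judith predeceased; the 1/12 allotted to Judith's branch passes to Judith's issue by representation.
The 1/12 is divided into 2 equal shares of 1/24 among Kenneth, Diana.
Kenneth is living and takes 1/24.
Diana is living and takes 1/24.
Charles is living and takes 1/12.
Prudence predeceased; the 1/4 allotted to Prudence's branch passes to Prudence's issue by representation.
The 1/4 is divided into 3 equal shares of 1/12 among Beatrice, Oliver, Nora.
Beatrice is living and takes 1/12.
Oliver is living and takes 1/12.
Nora predeceased; the 1/12 allotted to Nora's branch passes to Nora's issue by representation.
Lydia is the sole taker at this level and receives the full 1/12.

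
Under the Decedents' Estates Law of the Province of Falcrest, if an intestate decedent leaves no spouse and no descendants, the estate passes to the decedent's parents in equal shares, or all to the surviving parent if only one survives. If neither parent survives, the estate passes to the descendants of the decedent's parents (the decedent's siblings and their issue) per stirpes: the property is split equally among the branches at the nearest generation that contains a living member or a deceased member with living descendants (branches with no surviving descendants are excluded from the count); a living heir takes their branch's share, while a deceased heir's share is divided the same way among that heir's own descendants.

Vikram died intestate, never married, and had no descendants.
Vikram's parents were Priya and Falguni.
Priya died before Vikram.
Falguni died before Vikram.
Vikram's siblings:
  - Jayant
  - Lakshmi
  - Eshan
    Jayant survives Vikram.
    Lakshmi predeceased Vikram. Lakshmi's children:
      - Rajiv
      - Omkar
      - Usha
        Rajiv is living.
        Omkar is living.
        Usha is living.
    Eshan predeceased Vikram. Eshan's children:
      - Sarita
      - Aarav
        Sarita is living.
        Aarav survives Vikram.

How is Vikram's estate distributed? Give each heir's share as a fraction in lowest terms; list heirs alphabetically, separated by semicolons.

Neither parent survives and there are no descendants, so the estate passes to Vikram's siblings and their issue per stirpes.
The estate is divided into 3 equal shares of 1/3 among Jayant, Lakshmi, Eshan.
Jayant is living and takes 1/3.
Lakshmi predeceased; the 1/3 allotted to Lakshmi's branch passes to Lakshmi's issue by representation.
The 1/3 is divided into 3 equal shares of 1/9 among Rajiv, Omkar, Usha.
Rajiv is living and takes 1/9.
Omkar is living and takes 1/9.
Usha is living and takes 1/9.
Eshan predeceased; the 1/3 allotted to Eshan's branch passes to Eshan's issue by representation.
The 1/3 is divided into 2 equal shares of 1/6 among Sarita, Aarav.
Sarita is living and takes 1/6.
Aarav is living and takes 1/6.

Aarav 1/6; Jayant 1/3; Omkar 1/9; Rajiv 1/9; Sarita 1/6; Usha 1/9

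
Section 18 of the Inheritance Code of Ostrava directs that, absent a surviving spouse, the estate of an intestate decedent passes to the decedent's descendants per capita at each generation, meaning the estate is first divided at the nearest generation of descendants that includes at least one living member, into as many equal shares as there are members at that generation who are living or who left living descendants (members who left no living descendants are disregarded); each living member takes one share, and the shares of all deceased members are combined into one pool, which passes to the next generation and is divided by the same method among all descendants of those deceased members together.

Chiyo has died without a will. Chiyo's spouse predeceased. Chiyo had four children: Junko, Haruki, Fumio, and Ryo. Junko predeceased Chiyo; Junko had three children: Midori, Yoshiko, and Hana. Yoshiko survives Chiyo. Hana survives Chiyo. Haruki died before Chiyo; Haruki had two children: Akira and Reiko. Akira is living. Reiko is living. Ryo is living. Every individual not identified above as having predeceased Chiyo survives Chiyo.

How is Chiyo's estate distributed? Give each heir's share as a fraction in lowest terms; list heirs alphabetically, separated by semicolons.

There is no surviving spouse, so the entire estate passes to Chiyo's descendants per capita at each generation.
At generation 1 (Junko, Haruki, Fumio, Ryo) there are 4 shares of (1)/4 = 1/4 each.
Living: Fumio and Ryo — each takes 1/4.
Deceased: Junko and Haruki. Their combined 1/2 is pooled and carried to generation 2.
At generation 2 (Midori, Yoshiko, Hana, Akira, Reiko) there are 5 shares of (1/2)/5 = 1/10 each.
Living: Midori, Yoshiko, Hana, Akira, and Reiko — each takes 1/10.

Akira 1/10; Fumio 1/4; Hana 1/10; Midori 1/10; Reiko 1/10; Ryo 1/4; Yoshiko 1/10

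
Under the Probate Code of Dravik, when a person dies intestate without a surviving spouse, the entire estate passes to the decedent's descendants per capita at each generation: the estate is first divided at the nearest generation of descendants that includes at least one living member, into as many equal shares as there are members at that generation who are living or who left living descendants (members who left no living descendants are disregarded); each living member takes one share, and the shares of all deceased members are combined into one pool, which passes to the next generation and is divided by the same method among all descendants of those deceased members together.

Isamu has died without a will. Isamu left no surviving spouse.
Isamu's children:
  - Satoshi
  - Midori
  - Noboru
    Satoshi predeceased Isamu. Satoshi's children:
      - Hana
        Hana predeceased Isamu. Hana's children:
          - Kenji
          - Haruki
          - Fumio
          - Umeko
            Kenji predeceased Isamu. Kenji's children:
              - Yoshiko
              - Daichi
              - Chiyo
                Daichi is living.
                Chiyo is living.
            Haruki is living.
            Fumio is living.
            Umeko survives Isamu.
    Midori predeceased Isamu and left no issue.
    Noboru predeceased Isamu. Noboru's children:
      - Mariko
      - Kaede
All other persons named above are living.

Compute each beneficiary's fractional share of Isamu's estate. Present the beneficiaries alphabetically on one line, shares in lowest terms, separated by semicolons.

Chiyo 1/36; Daichi 1/36; Fumio 1/12; Haruki 1/12; Kaede 1/3; Mariko 1/3; Umeko 1/12; Yoshiko 1/36

There is no surviving spouse, so the entire estate passes to Isamu's descendants per capita at each generation.
No one at generation 1 (Satoshi, Noboru) is living; moving to the next generation.
At generation 2 (Hana, Mariko, Kaede) there are 3 shares of (1)/3 = 1/3 each.
Living: Mariko and Kaede — each takes 1/3.
Deceased: Hana. That 1/3 share is carried to generation 3.
At generation 3 (Kenji, Haruki, Fumio, Umeko) there are 4 shares of (1/3)/4 = 1/12 each.
Living: Haruki, Fumio, and Umeko — each takes 1/12.
Deceased: Kenji. That 1/12 share is carried to generation 4.
At generation 4 (Yoshiko, Daichi, Chiyo) there are 3 shares of (1/12)/3 = 1/36 each.
Living: Yoshiko, Daichi, and Chiyo — each takes 1/36.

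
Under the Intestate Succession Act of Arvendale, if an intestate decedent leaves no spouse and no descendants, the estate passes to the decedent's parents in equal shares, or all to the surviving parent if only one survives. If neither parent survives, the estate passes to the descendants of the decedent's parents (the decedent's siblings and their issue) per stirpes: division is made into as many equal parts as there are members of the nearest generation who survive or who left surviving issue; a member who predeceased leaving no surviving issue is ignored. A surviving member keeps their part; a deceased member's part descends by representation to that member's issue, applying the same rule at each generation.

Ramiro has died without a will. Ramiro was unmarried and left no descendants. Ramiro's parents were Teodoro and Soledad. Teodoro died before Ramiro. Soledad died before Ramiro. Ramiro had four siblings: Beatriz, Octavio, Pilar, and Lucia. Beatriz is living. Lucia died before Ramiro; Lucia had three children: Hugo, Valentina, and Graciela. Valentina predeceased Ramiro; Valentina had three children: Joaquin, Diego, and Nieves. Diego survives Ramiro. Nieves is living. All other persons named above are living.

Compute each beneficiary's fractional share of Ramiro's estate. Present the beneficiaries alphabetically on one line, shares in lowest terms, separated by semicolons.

Beatriz 1/4; Diego 1/36; Graciela 1/12; Hugo 1/12; Joaquin 1/36; Nieves 1/36; Octavio 1/4; Pilar 1/4

Neither parent survives and there are no descendants, so the estate passes to Ramiro's siblings and their issue per stirpes.
The estate is divided into 4 equal shares of 1/4 among Beatriz, Octavio, Pilar, Lucia.
Beatriz is living and takes 1/4.
Octavio is living and takes 1/4.
Pilar is living and takes 1/4.
Lucia predeceased; the 1/4 allotted to Lucia's branch passes to Lucia's issue by representation.
The 1/4 is divided into 3 equal shares of 1/12 among Hugo, Valentina, Graciela.
Hugo is living and takes 1/12.
Valentina predeceased; the 1/12 allotted to Valentina's branch passes to Valentina's issue by representation.
The 1/12 is divided into 3 equal shares of 1/36 among Joaquin, Diego, Nieves.
Joaquin is living and takes 1/36.
Diego is living and takes 1/36.
Nieves is living and takes 1/36.
Graciela is living and takes 1/12.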